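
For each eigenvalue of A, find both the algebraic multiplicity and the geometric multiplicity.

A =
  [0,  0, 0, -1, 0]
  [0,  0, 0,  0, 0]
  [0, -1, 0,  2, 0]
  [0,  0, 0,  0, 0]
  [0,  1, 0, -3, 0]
λ = 0: alg = 5, geom = 3

Step 1 — factor the characteristic polynomial to read off the algebraic multiplicities:
  χ_A(x) = x^5

Step 2 — compute geometric multiplicities via the rank-nullity identity g(λ) = n − rank(A − λI):
  rank(A − (0)·I) = 2, so dim ker(A − (0)·I) = n − 2 = 3

Summary:
  λ = 0: algebraic multiplicity = 5, geometric multiplicity = 3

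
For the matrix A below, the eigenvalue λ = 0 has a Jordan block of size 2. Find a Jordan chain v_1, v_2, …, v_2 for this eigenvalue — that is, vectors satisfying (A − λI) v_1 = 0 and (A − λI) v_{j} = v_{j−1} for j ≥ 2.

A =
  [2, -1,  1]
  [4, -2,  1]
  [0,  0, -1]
A Jordan chain for λ = 0 of length 2:
v_1 = (2, 4, 0)ᵀ
v_2 = (1, 0, 0)ᵀ

Let N = A − (0)·I. We want v_2 with N^2 v_2 = 0 but N^1 v_2 ≠ 0; then v_{j-1} := N · v_j for j = 2, …, 2.

Pick v_2 = (1, 0, 0)ᵀ.
Then v_1 = N · v_2 = (2, 4, 0)ᵀ.

Sanity check: (A − (0)·I) v_1 = (0, 0, 0)ᵀ = 0. ✓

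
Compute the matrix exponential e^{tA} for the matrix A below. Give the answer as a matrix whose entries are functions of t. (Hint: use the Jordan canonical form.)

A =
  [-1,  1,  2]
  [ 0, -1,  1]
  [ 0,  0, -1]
e^{tA} =
  [exp(-t), t*exp(-t), t^2*exp(-t)/2 + 2*t*exp(-t)]
  [0, exp(-t), t*exp(-t)]
  [0, 0, exp(-t)]

Strategy: write A = P · J · P⁻¹ where J is a Jordan canonical form, so e^{tA} = P · e^{tJ} · P⁻¹, and e^{tJ} can be computed block-by-block.

A has Jordan form
J =
  [-1,  1,  0]
  [ 0, -1,  1]
  [ 0,  0, -1]
(up to reordering of blocks).

Per-block formulas:
  For a 3×3 Jordan block J_3(-1): exp(t · J_3(-1)) = e^(-1t)·(I + t·N + (t^2/2)·N^2), where N is the 3×3 nilpotent shift.

After assembling e^{tJ} and conjugating by P, we get:

e^{tA} =
  [exp(-t), t*exp(-t), t^2*exp(-t)/2 + 2*t*exp(-t)]
  [0, exp(-t), t*exp(-t)]
  [0, 0, exp(-t)]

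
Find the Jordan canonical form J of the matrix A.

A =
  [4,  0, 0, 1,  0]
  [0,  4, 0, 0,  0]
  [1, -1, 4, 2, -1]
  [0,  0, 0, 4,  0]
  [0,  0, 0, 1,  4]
J_2(4) ⊕ J_2(4) ⊕ J_1(4)

The characteristic polynomial is
  det(x·I − A) = x^5 - 20*x^4 + 160*x^3 - 640*x^2 + 1280*x - 1024 = (x - 4)^5

Eigenvalues and multiplicities (the geometric multiplicity of λ is n − rank(A − λI), which equals the number of Jordan blocks for λ):
  λ = 4: algebraic multiplicity = 5, geometric multiplicity = 3

Determining the block sizes for each eigenvalue:
  λ = 4: with am = 5 and gm = 3, the partition is not yet determined (e.g. several partitions of 5 into 3 parts exist). Let N = A − (4)·I. Computing rank(N^1) = 2, rank(N^2) = 0; the number of blocks of size ≥ j is rank(N^{j−1}) − rank(N^j), giving [3, 2]. So we have 2 block(s) of size 2, 1 block(s) of size 1 → block sizes [2, 2, 1]

Assembling the blocks gives a Jordan form
J =
  [4, 1, 0, 0, 0]
  [0, 4, 0, 0, 0]
  [0, 0, 4, 1, 0]
  [0, 0, 0, 4, 0]
  [0, 0, 0, 0, 4]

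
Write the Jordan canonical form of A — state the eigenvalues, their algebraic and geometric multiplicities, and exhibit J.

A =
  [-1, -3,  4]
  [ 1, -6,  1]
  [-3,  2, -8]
J_3(-5)

The characteristic polynomial is
  det(x·I − A) = x^3 + 15*x^2 + 75*x + 125 = (x + 5)^3

Eigenvalues and multiplicities (the geometric multiplicity of λ is n − rank(A − λI), which equals the number of Jordan blocks for λ):
  λ = -5: algebraic multiplicity = 3, geometric multiplicity = 1

Determining the block sizes for each eigenvalue:
  λ = -5: one block (gm = 1), so the single block has size am = 3 → block sizes [3]

Assembling the blocks gives a Jordan form
J =
  [-5,  1,  0]
  [ 0, -5,  1]
  [ 0,  0, -5]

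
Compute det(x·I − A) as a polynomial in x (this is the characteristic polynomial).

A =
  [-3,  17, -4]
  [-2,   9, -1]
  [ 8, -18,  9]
x^3 - 15*x^2 + 75*x - 125

Expanding det(x·I − A) (e.g. by cofactor expansion or by noting that A is similar to its Jordan form J, which has the same characteristic polynomial as A) gives
  χ_A(x) = x^3 - 15*x^2 + 75*x - 125
which factors as (x - 5)^3. The eigenvalues (with algebraic multiplicities) are λ = 5 with multiplicity 3.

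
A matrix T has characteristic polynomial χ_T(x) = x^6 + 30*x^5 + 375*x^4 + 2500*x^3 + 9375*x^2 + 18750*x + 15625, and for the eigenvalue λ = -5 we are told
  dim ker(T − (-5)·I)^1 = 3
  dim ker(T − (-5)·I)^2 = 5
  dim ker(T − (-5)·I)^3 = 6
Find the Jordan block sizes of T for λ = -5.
Block sizes for λ = -5: [3, 2, 1]

From the dimensions of kernels of powers, the number of Jordan blocks of size at least j is d_j − d_{j−1} where d_j = dim ker(N^j) (with d_0 = 0). Computing the differences gives [3, 2, 1].
The number of blocks of size exactly k is (#blocks of size ≥ k) − (#blocks of size ≥ k + 1), so the partition is: 1 block(s) of size 1, 1 block(s) of size 2, 1 block(s) of size 3.
In nonincreasing order the block sizes are [3, 2, 1].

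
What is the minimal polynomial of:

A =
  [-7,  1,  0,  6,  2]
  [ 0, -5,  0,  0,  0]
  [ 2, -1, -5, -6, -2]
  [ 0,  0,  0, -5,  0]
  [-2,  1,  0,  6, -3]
x^2 + 10*x + 25

The characteristic polynomial is χ_A(x) = (x + 5)^5, so the eigenvalues are known. The minimal polynomial is
  m_A(x) = Π_λ (x − λ)^{k_λ}
where k_λ is the size of the *largest* Jordan block for λ (equivalently, the smallest k with (A − λI)^k v = 0 for every generalised eigenvector v of λ).

  λ = -5: largest Jordan block has size 2, contributing (x + 5)^2

So m_A(x) = (x + 5)^2 = x^2 + 10*x + 25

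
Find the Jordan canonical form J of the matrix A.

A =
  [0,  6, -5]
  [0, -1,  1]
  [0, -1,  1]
J_3(0)

The characteristic polynomial is
  det(x·I − A) = x^3

Eigenvalues and multiplicities (the geometric multiplicity of λ is n − rank(A − λI), which equals the number of Jordan blocks for λ):
  λ = 0: algebraic multiplicity = 3, geometric multiplicity = 1

Determining the block sizes for each eigenvalue:
  λ = 0: one block (gm = 1), so the single block has size am = 3 → block sizes [3]

Assembling the blocks gives a Jordan form
J =
  [0, 1, 0]
  [0, 0, 1]
  [0, 0, 0]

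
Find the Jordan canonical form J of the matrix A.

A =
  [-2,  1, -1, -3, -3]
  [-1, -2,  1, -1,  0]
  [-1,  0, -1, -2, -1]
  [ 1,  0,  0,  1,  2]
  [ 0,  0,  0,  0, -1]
J_3(-1) ⊕ J_2(-1)

The characteristic polynomial is
  det(x·I − A) = x^5 + 5*x^4 + 10*x^3 + 10*x^2 + 5*x + 1 = (x + 1)^5

Eigenvalues and multiplicities (the geometric multiplicity of λ is n − rank(A − λI), which equals the number of Jordan blocks for λ):
  λ = -1: algebraic multiplicity = 5, geometric multiplicity = 2

Determining the block sizes for each eigenvalue:
  λ = -1: with am = 5 and gm = 2, the partition is not yet determined (e.g. several partitions of 5 into 2 parts exist). Let N = A − (-1)·I. Computing rank(N^1) = 3, rank(N^2) = 1, rank(N^3) = 0; the number of blocks of size ≥ j is rank(N^{j−1}) − rank(N^j), giving [2, 2, 1]. So we have 1 block(s) of size 3, 1 block(s) of size 2 → block sizes [3, 2]

Assembling the blocks gives a Jordan form
J =
  [-1,  1,  0,  0,  0]
  [ 0, -1,  1,  0,  0]
  [ 0,  0, -1,  0,  0]
  [ 0,  0,  0, -1,  1]
  [ 0,  0,  0,  0, -1]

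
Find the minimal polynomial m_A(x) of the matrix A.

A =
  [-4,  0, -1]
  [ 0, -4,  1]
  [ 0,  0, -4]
x^2 + 8*x + 16

The characteristic polynomial is χ_A(x) = (x + 4)^3, so the eigenvalues are known. The minimal polynomial is
  m_A(x) = Π_λ (x − λ)^{k_λ}
where k_λ is the size of the *largest* Jordan block for λ (equivalently, the smallest k with (A − λI)^k v = 0 for every generalised eigenvector v of λ).

  λ = -4: largest Jordan block has size 2, contributing (x + 4)^2

So m_A(x) = (x + 4)^2 = x^2 + 8*x + 16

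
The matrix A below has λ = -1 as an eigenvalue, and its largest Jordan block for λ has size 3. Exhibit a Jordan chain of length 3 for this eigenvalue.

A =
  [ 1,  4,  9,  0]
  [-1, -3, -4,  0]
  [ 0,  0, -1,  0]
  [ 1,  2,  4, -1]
A Jordan chain for λ = -1 of length 3:
v_1 = (2, -1, 0, 1)ᵀ
v_2 = (9, -4, 0, 4)ᵀ
v_3 = (0, 0, 1, 0)ᵀ

Let N = A − (-1)·I. We want v_3 with N^3 v_3 = 0 but N^2 v_3 ≠ 0; then v_{j-1} := N · v_j for j = 3, …, 2.

Pick v_3 = (0, 0, 1, 0)ᵀ.
Then v_2 = N · v_3 = (9, -4, 0, 4)ᵀ.
Then v_1 = N · v_2 = (2, -1, 0, 1)ᵀ.

Sanity check: (A − (-1)·I) v_1 = (0, 0, 0, 0)ᵀ = 0. ✓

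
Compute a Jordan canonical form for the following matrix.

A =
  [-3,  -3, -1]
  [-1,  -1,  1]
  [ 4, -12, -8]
J_2(-4) ⊕ J_1(-4)

The characteristic polynomial is
  det(x·I − A) = x^3 + 12*x^2 + 48*x + 64 = (x + 4)^3

Eigenvalues and multiplicities (the geometric multiplicity of λ is n − rank(A − λI), which equals the number of Jordan blocks for λ):
  λ = -4: algebraic multiplicity = 3, geometric multiplicity = 2

Determining the block sizes for each eigenvalue:
  λ = -4: 2 blocks summing to 3 forces exactly one block of size 2 and the rest size 1 → block sizes [2, 1]

Assembling the blocks gives a Jordan form
J =
  [-4,  1,  0]
  [ 0, -4,  0]
  [ 0,  0, -4]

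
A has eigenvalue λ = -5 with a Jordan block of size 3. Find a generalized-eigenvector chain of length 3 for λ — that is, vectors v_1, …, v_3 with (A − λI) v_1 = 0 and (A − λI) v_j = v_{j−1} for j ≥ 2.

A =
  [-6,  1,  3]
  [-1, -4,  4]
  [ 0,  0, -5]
A Jordan chain for λ = -5 of length 3:
v_1 = (1, 1, 0)ᵀ
v_2 = (3, 4, 0)ᵀ
v_3 = (0, 0, 1)ᵀ

Let N = A − (-5)·I. We want v_3 with N^3 v_3 = 0 but N^2 v_3 ≠ 0; then v_{j-1} := N · v_j for j = 3, …, 2.

Pick v_3 = (0, 0, 1)ᵀ.
Then v_2 = N · v_3 = (3, 4, 0)ᵀ.
Then v_1 = N · v_2 = (1, 1, 0)ᵀ.

Sanity check: (A − (-5)·I) v_1 = (0, 0, 0)ᵀ = 0. ✓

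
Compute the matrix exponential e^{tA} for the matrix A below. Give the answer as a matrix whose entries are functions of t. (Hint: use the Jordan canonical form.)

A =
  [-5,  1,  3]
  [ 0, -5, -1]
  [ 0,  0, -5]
e^{tA} =
  [exp(-5*t), t*exp(-5*t), -t^2*exp(-5*t)/2 + 3*t*exp(-5*t)]
  [0, exp(-5*t), -t*exp(-5*t)]
  [0, 0, exp(-5*t)]

Strategy: write A = P · J · P⁻¹ where J is a Jordan canonical form, so e^{tA} = P · e^{tJ} · P⁻¹, and e^{tJ} can be computed block-by-block.

A has Jordan form
J =
  [-5,  1,  0]
  [ 0, -5,  1]
  [ 0,  0, -5]
(up to reordering of blocks).

Per-block formulas:
  For a 3×3 Jordan block J_3(-5): exp(t · J_3(-5)) = e^(-5t)·(I + t·N + (t^2/2)·N^2), where N is the 3×3 nilpotent shift.

After assembling e^{tJ} and conjugating by P, we get:

e^{tA} =
  [exp(-5*t), t*exp(-5*t), -t^2*exp(-5*t)/2 + 3*t*exp(-5*t)]
  [0, exp(-5*t), -t*exp(-5*t)]
  [0, 0, exp(-5*t)]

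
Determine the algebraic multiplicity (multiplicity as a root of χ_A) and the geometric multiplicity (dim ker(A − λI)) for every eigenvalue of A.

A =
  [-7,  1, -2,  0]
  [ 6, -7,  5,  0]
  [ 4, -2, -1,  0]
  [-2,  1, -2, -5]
λ = -5: alg = 4, geom = 2

Step 1 — factor the characteristic polynomial to read off the algebraic multiplicities:
  χ_A(x) = (x + 5)^4

Step 2 — compute geometric multiplicities via the rank-nullity identity g(λ) = n − rank(A − λI):
  rank(A − (-5)·I) = 2, so dim ker(A − (-5)·I) = n − 2 = 2

Summary:
  λ = -5: algebraic multiplicity = 4, geometric multiplicity = 2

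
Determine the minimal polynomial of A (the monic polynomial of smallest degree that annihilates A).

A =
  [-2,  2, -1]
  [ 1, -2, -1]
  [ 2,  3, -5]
x^3 + 9*x^2 + 27*x + 27

The characteristic polynomial is χ_A(x) = (x + 3)^3, so the eigenvalues are known. The minimal polynomial is
  m_A(x) = Π_λ (x − λ)^{k_λ}
where k_λ is the size of the *largest* Jordan block for λ (equivalently, the smallest k with (A − λI)^k v = 0 for every generalised eigenvector v of λ).

  λ = -3: largest Jordan block has size 3, contributing (x + 3)^3

So m_A(x) = (x + 3)^3 = x^3 + 9*x^2 + 27*x + 27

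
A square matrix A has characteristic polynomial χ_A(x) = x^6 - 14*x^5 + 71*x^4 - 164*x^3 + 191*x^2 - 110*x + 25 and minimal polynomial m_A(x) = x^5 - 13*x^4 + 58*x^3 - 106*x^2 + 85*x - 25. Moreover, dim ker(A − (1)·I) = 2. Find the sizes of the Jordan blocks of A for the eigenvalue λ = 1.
Block sizes for λ = 1: [3, 1]

Step 1 — from the characteristic polynomial, algebraic multiplicity of λ = 1 is 4. From dim ker(A − (1)·I) = 2, there are exactly 2 Jordan blocks for λ = 1.
Step 2 — from the minimal polynomial, the factor (x − 1)^3 tells us the largest block for λ = 1 has size 3.
Step 3 — with total size 4, 2 blocks, and largest block 3, the block sizes (in nonincreasing order) are [3, 1].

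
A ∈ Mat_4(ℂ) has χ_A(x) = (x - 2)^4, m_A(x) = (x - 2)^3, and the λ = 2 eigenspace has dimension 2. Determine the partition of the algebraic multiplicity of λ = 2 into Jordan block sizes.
Block sizes for λ = 2: [3, 1]

Step 1 — from the characteristic polynomial, algebraic multiplicity of λ = 2 is 4. From dim ker(A − (2)·I) = 2, there are exactly 2 Jordan blocks for λ = 2.
Step 2 — from the minimal polynomial, the factor (x − 2)^3 tells us the largest block for λ = 2 has size 3.
Step 3 — with total size 4, 2 blocks, and largest block 3, the block sizes (in nonincreasing order) are [3, 1].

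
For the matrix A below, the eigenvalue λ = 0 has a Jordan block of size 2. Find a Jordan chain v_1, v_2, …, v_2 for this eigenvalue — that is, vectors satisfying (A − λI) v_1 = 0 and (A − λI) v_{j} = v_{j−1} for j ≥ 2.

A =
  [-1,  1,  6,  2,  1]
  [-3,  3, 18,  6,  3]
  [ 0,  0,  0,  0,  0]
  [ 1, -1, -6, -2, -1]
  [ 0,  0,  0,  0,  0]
A Jordan chain for λ = 0 of length 2:
v_1 = (-1, -3, 0, 1, 0)ᵀ
v_2 = (1, 0, 0, 0, 0)ᵀ

Let N = A − (0)·I. We want v_2 with N^2 v_2 = 0 but N^1 v_2 ≠ 0; then v_{j-1} := N · v_j for j = 2, …, 2.

Pick v_2 = (1, 0, 0, 0, 0)ᵀ.
Then v_1 = N · v_2 = (-1, -3, 0, 1, 0)ᵀ.

Sanity check: (A − (0)·I) v_1 = (0, 0, 0, 0, 0)ᵀ = 0. ✓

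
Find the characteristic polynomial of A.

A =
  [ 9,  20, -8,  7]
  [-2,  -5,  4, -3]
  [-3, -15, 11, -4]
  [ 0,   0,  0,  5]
x^4 - 20*x^3 + 150*x^2 - 500*x + 625

Expanding det(x·I − A) (e.g. by cofactor expansion or by noting that A is similar to its Jordan form J, which has the same characteristic polynomial as A) gives
  χ_A(x) = x^4 - 20*x^3 + 150*x^2 - 500*x + 625
which factors as (x - 5)^4. The eigenvalues (with algebraic multiplicities) are λ = 5 with multiplicity 4.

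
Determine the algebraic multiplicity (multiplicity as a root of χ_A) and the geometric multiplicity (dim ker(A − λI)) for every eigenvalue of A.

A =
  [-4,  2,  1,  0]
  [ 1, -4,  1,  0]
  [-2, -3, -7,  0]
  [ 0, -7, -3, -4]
λ = -5: alg = 3, geom = 1; λ = -4: alg = 1, geom = 1

Step 1 — factor the characteristic polynomial to read off the algebraic multiplicities:
  χ_A(x) = (x + 4)*(x + 5)^3

Step 2 — compute geometric multiplicities via the rank-nullity identity g(λ) = n − rank(A − λI):
  rank(A − (-5)·I) = 3, so dim ker(A − (-5)·I) = n − 3 = 1
  rank(A − (-4)·I) = 3, so dim ker(A − (-4)·I) = n − 3 = 1

Summary:
  λ = -5: algebraic multiplicity = 3, geometric multiplicity = 1
  λ = -4: algebraic multiplicity = 1, geometric multiplicity = 1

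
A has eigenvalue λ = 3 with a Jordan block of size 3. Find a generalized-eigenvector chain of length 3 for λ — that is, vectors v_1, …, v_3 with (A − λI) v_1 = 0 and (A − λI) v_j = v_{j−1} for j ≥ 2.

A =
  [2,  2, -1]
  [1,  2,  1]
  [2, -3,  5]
A Jordan chain for λ = 3 of length 3:
v_1 = (1, 0, -1)ᵀ
v_2 = (-1, 1, 2)ᵀ
v_3 = (1, 0, 0)ᵀ

Let N = A − (3)·I. We want v_3 with N^3 v_3 = 0 but N^2 v_3 ≠ 0; then v_{j-1} := N · v_j for j = 3, …, 2.

Pick v_3 = (1, 0, 0)ᵀ.
Then v_2 = N · v_3 = (-1, 1, 2)ᵀ.
Then v_1 = N · v_2 = (1, 0, -1)ᵀ.

Sanity check: (A − (3)·I) v_1 = (0, 0, 0)ᵀ = 0. ✓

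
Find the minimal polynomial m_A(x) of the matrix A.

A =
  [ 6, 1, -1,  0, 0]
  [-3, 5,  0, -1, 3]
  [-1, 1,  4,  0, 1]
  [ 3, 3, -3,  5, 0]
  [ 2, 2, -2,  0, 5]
x^3 - 15*x^2 + 75*x - 125

The characteristic polynomial is χ_A(x) = (x - 5)^5, so the eigenvalues are known. The minimal polynomial is
  m_A(x) = Π_λ (x − λ)^{k_λ}
where k_λ is the size of the *largest* Jordan block for λ (equivalently, the smallest k with (A − λI)^k v = 0 for every generalised eigenvector v of λ).

  λ = 5: largest Jordan block has size 3, contributing (x − 5)^3

So m_A(x) = (x - 5)^3 = x^3 - 15*x^2 + 75*x - 125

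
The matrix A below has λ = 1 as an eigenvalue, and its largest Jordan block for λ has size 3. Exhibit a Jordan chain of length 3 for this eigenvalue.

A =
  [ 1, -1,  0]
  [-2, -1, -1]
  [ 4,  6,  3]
A Jordan chain for λ = 1 of length 3:
v_1 = (2, 0, -4)ᵀ
v_2 = (0, -2, 4)ᵀ
v_3 = (1, 0, 0)ᵀ

Let N = A − (1)·I. We want v_3 with N^3 v_3 = 0 but N^2 v_3 ≠ 0; then v_{j-1} := N · v_j for j = 3, …, 2.

Pick v_3 = (1, 0, 0)ᵀ.
Then v_2 = N · v_3 = (0, -2, 4)ᵀ.
Then v_1 = N · v_2 = (2, 0, -4)ᵀ.

Sanity check: (A − (1)·I) v_1 = (0, 0, 0)ᵀ = 0. ✓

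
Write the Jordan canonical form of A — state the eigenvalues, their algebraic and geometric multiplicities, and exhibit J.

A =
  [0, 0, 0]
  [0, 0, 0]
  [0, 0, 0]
J_1(0) ⊕ J_1(0) ⊕ J_1(0)

The characteristic polynomial is
  det(x·I − A) = x^3

Eigenvalues and multiplicities (the geometric multiplicity of λ is n − rank(A − λI), which equals the number of Jordan blocks for λ):
  λ = 0: algebraic multiplicity = 3, geometric multiplicity = 3

Determining the block sizes for each eigenvalue:
  λ = 0: gm = am = 3, so every block has size 1 → block sizes [1, 1, 1]

Assembling the blocks gives a Jordan form
J =
  [0, 0, 0]
  [0, 0, 0]
  [0, 0, 0]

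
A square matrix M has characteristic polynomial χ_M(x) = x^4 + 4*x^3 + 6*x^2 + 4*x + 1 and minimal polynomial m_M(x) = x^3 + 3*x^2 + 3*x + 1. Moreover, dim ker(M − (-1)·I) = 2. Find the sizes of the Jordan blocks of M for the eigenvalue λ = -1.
Block sizes for λ = -1: [3, 1]

Step 1 — from the characteristic polynomial, algebraic multiplicity of λ = -1 is 4. From dim ker(M − (-1)·I) = 2, there are exactly 2 Jordan blocks for λ = -1.
Step 2 — from the minimal polynomial, the factor (x + 1)^3 tells us the largest block for λ = -1 has size 3.
Step 3 — with total size 4, 2 blocks, and largest block 3, the block sizes (in nonincreasing order) are [3, 1].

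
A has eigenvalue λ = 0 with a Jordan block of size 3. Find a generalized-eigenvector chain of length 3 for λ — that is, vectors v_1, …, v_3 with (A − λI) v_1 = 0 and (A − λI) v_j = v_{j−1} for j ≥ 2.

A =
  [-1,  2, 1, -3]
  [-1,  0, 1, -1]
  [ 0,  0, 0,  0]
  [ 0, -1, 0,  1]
A Jordan chain for λ = 0 of length 3:
v_1 = (-1, 1, 0, 1)ᵀ
v_2 = (-1, -1, 0, 0)ᵀ
v_3 = (1, 0, 0, 0)ᵀ

Let N = A − (0)·I. We want v_3 with N^3 v_3 = 0 but N^2 v_3 ≠ 0; then v_{j-1} := N · v_j for j = 3, …, 2.

Pick v_3 = (1, 0, 0, 0)ᵀ.
Then v_2 = N · v_3 = (-1, -1, 0, 0)ᵀ.
Then v_1 = N · v_2 = (-1, 1, 0, 1)ᵀ.

Sanity check: (A − (0)·I) v_1 = (0, 0, 0, 0)ᵀ = 0. ✓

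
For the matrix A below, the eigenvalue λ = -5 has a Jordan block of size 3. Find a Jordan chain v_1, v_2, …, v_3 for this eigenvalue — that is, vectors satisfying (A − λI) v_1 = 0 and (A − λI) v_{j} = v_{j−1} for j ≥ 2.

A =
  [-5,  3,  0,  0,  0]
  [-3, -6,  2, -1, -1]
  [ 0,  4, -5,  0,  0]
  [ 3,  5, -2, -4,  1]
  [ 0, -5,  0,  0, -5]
A Jordan chain for λ = -5 of length 3:
v_1 = (-9, 0, -12, -12, 15)ᵀ
v_2 = (0, -3, 0, 3, 0)ᵀ
v_3 = (1, 0, 0, 0, 0)ᵀ

Let N = A − (-5)·I. We want v_3 with N^3 v_3 = 0 but N^2 v_3 ≠ 0; then v_{j-1} := N · v_j for j = 3, …, 2.

Pick v_3 = (1, 0, 0, 0, 0)ᵀ.
Then v_2 = N · v_3 = (0, -3, 0, 3, 0)ᵀ.
Then v_1 = N · v_2 = (-9, 0, -12, -12, 15)ᵀ.

Sanity check: (A − (-5)·I) v_1 = (0, 0, 0, 0, 0)ᵀ = 0. ✓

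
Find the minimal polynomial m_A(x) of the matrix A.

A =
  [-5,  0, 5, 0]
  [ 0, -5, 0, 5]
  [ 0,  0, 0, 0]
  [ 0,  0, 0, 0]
x^2 + 5*x

The characteristic polynomial is χ_A(x) = x^2*(x + 5)^2, so the eigenvalues are known. The minimal polynomial is
  m_A(x) = Π_λ (x − λ)^{k_λ}
where k_λ is the size of the *largest* Jordan block for λ (equivalently, the smallest k with (A − λI)^k v = 0 for every generalised eigenvector v of λ).

  λ = -5: largest Jordan block has size 1, contributing (x + 5)
  λ = 0: largest Jordan block has size 1, contributing (x − 0)

So m_A(x) = x*(x + 5) = x^2 + 5*x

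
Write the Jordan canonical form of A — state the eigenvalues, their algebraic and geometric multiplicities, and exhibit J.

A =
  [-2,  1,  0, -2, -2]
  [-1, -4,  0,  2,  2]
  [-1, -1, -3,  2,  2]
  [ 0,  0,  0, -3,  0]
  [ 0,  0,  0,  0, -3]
J_2(-3) ⊕ J_1(-3) ⊕ J_1(-3) ⊕ J_1(-3)

The characteristic polynomial is
  det(x·I − A) = x^5 + 15*x^4 + 90*x^3 + 270*x^2 + 405*x + 243 = (x + 3)^5

Eigenvalues and multiplicities (the geometric multiplicity of λ is n − rank(A − λI), which equals the number of Jordan blocks for λ):
  λ = -3: algebraic multiplicity = 5, geometric multiplicity = 4

Determining the block sizes for each eigenvalue:
  λ = -3: 4 blocks summing to 5 forces exactly one block of size 2 and the rest size 1 → block sizes [2, 1, 1, 1]

Assembling the blocks gives a Jordan form
J =
  [-3,  1,  0,  0,  0]
  [ 0, -3,  0,  0,  0]
  [ 0,  0, -3,  0,  0]
  [ 0,  0,  0, -3,  0]
  [ 0,  0,  0,  0, -3]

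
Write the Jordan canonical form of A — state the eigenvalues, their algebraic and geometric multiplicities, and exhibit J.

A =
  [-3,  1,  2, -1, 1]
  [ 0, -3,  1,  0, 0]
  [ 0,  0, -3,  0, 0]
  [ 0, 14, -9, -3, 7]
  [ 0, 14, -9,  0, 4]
J_3(-3) ⊕ J_1(-3) ⊕ J_1(4)

The characteristic polynomial is
  det(x·I − A) = x^5 + 8*x^4 + 6*x^3 - 108*x^2 - 351*x - 324 = (x - 4)*(x + 3)^4

Eigenvalues and multiplicities (the geometric multiplicity of λ is n − rank(A − λI), which equals the number of Jordan blocks for λ):
  λ = -3: algebraic multiplicity = 4, geometric multiplicity = 2
  λ = 4: algebraic multiplicity = 1, geometric multiplicity = 1

Determining the block sizes for each eigenvalue:
  λ = -3: with am = 4 and gm = 2, the partition is not yet determined (e.g. several partitions of 4 into 2 parts exist). Let N = A − (-3)·I. Computing rank(N^1) = 3, rank(N^2) = 2, rank(N^3) = 1; the number of blocks of size ≥ j is rank(N^{j−1}) − rank(N^j), giving [2, 1, 1]. So we have 1 block(s) of size 3, 1 block(s) of size 1 → block sizes [3, 1]
  λ = 4: one block (gm = 1), so the single block has size am = 1 → block sizes [1]

Assembling the blocks gives a Jordan form
J =
  [-3,  1,  0,  0, 0]
  [ 0, -3,  1,  0, 0]
  [ 0,  0, -3,  0, 0]
  [ 0,  0,  0, -3, 0]
  [ 0,  0,  0,  0, 4]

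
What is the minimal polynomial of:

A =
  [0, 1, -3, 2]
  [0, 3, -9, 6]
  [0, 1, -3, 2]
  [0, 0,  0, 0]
x^2

The characteristic polynomial is χ_A(x) = x^4, so the eigenvalues are known. The minimal polynomial is
  m_A(x) = Π_λ (x − λ)^{k_λ}
where k_λ is the size of the *largest* Jordan block for λ (equivalently, the smallest k with (A − λI)^k v = 0 for every generalised eigenvector v of λ).

  λ = 0: largest Jordan block has size 2, contributing (x − 0)^2

So m_A(x) = x^2 = x^2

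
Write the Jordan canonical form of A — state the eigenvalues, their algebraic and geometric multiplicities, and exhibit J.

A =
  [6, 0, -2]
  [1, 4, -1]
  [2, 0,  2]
J_2(4) ⊕ J_1(4)

The characteristic polynomial is
  det(x·I − A) = x^3 - 12*x^2 + 48*x - 64 = (x - 4)^3

Eigenvalues and multiplicities (the geometric multiplicity of λ is n − rank(A − λI), which equals the number of Jordan blocks for λ):
  λ = 4: algebraic multiplicity = 3, geometric multiplicity = 2

Determining the block sizes for each eigenvalue:
  λ = 4: 2 blocks summing to 3 forces exactly one block of size 2 and the rest size 1 → block sizes [2, 1]

Assembling the blocks gives a Jordan form
J =
  [4, 1, 0]
  [0, 4, 0]
  [0, 0, 4]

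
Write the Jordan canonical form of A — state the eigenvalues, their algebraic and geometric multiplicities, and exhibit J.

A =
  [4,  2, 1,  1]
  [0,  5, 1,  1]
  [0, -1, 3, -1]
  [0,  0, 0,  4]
J_3(4) ⊕ J_1(4)

The characteristic polynomial is
  det(x·I − A) = x^4 - 16*x^3 + 96*x^2 - 256*x + 256 = (x - 4)^4

Eigenvalues and multiplicities (the geometric multiplicity of λ is n − rank(A − λI), which equals the number of Jordan blocks for λ):
  λ = 4: algebraic multiplicity = 4, geometric multiplicity = 2

Determining the block sizes for each eigenvalue:
  λ = 4: with am = 4 and gm = 2, the partition is not yet determined (e.g. several partitions of 4 into 2 parts exist). Let N = A − (4)·I. Computing rank(N^1) = 2, rank(N^2) = 1, rank(N^3) = 0; the number of blocks of size ≥ j is rank(N^{j−1}) − rank(N^j), giving [2, 1, 1]. So we have 1 block(s) of size 3, 1 block(s) of size 1 → block sizes [3, 1]

Assembling the blocks gives a Jordan form
J =
  [4, 1, 0, 0]
  [0, 4, 1, 0]
  [0, 0, 4, 0]
  [0, 0, 0, 4]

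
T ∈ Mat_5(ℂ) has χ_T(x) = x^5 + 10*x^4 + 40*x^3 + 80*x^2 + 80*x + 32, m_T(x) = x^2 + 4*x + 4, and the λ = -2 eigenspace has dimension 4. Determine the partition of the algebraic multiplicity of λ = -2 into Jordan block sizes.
Block sizes for λ = -2: [2, 1, 1, 1]

Step 1 — from the characteristic polynomial, algebraic multiplicity of λ = -2 is 5. From dim ker(T − (-2)·I) = 4, there are exactly 4 Jordan blocks for λ = -2.
Step 2 — from the minimal polynomial, the factor (x + 2)^2 tells us the largest block for λ = -2 has size 2.
Step 3 — with total size 5, 4 blocks, and largest block 2, the block sizes (in nonincreasing order) are [2, 1, 1, 1].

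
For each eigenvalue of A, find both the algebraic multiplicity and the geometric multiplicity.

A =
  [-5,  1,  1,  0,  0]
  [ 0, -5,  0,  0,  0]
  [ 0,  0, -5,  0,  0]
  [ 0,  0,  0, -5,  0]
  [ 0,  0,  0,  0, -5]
λ = -5: alg = 5, geom = 4

Step 1 — factor the characteristic polynomial to read off the algebraic multiplicities:
  χ_A(x) = (x + 5)^5

Step 2 — compute geometric multiplicities via the rank-nullity identity g(λ) = n − rank(A − λI):
  rank(A − (-5)·I) = 1, so dim ker(A − (-5)·I) = n − 1 = 4

Summary:
  λ = -5: algebraic multiplicity = 5, geometric multiplicity = 4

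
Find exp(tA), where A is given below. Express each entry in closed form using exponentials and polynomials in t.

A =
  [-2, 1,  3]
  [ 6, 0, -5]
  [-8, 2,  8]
e^{tA} =
  [-t^2*exp(2*t) - 4*t*exp(2*t) + exp(2*t), t*exp(2*t), t^2*exp(2*t)/2 + 3*t*exp(2*t)]
  [2*t^2*exp(2*t) + 6*t*exp(2*t), -2*t*exp(2*t) + exp(2*t), -t^2*exp(2*t) - 5*t*exp(2*t)]
  [-2*t^2*exp(2*t) - 8*t*exp(2*t), 2*t*exp(2*t), t^2*exp(2*t) + 6*t*exp(2*t) + exp(2*t)]

Strategy: write A = P · J · P⁻¹ where J is a Jordan canonical form, so e^{tA} = P · e^{tJ} · P⁻¹, and e^{tJ} can be computed block-by-block.

A has Jordan form
J =
  [2, 1, 0]
  [0, 2, 1]
  [0, 0, 2]
(up to reordering of blocks).

Per-block formulas:
  For a 3×3 Jordan block J_3(2): exp(t · J_3(2)) = e^(2t)·(I + t·N + (t^2/2)·N^2), where N is the 3×3 nilpotent shift.

After assembling e^{tJ} and conjugating by P, we get:

e^{tA} =
  [-t^2*exp(2*t) - 4*t*exp(2*t) + exp(2*t), t*exp(2*t), t^2*exp(2*t)/2 + 3*t*exp(2*t)]
  [2*t^2*exp(2*t) + 6*t*exp(2*t), -2*t*exp(2*t) + exp(2*t), -t^2*exp(2*t) - 5*t*exp(2*t)]
  [-2*t^2*exp(2*t) - 8*t*exp(2*t), 2*t*exp(2*t), t^2*exp(2*t) + 6*t*exp(2*t) + exp(2*t)]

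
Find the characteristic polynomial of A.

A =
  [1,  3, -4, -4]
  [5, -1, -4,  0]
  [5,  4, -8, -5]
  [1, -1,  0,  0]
x^4 + 8*x^3 + 24*x^2 + 32*x + 16

Expanding det(x·I − A) (e.g. by cofactor expansion or by noting that A is similar to its Jordan form J, which has the same characteristic polynomial as A) gives
  χ_A(x) = x^4 + 8*x^3 + 24*x^2 + 32*x + 16
which factors as (x + 2)^4. The eigenvalues (with algebraic multiplicities) are λ = -2 with multiplicity 4.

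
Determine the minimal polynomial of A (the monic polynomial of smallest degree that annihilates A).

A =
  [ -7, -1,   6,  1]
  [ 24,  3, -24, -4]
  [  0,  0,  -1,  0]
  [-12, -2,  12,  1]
x^2 + 2*x + 1

The characteristic polynomial is χ_A(x) = (x + 1)^4, so the eigenvalues are known. The minimal polynomial is
  m_A(x) = Π_λ (x − λ)^{k_λ}
where k_λ is the size of the *largest* Jordan block for λ (equivalently, the smallest k with (A − λI)^k v = 0 for every generalised eigenvector v of λ).

  λ = -1: largest Jordan block has size 2, contributing (x + 1)^2

So m_A(x) = (x + 1)^2 = x^2 + 2*x + 1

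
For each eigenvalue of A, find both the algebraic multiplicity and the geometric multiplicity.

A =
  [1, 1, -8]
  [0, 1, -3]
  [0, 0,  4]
λ = 1: alg = 2, geom = 1; λ = 4: alg = 1, geom = 1

Step 1 — factor the characteristic polynomial to read off the algebraic multiplicities:
  χ_A(x) = (x - 4)*(x - 1)^2

Step 2 — compute geometric multiplicities via the rank-nullity identity g(λ) = n − rank(A − λI):
  rank(A − (1)·I) = 2, so dim ker(A − (1)·I) = n − 2 = 1
  rank(A − (4)·I) = 2, so dim ker(A − (4)·I) = n − 2 = 1

Summary:
  λ = 1: algebraic multiplicity = 2, geometric multiplicity = 1
  λ = 4: algebraic multiplicity = 1, geometric multiplicity = 1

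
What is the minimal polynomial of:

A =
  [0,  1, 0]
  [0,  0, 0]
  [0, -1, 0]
x^2

The characteristic polynomial is χ_A(x) = x^3, so the eigenvalues are known. The minimal polynomial is
  m_A(x) = Π_λ (x − λ)^{k_λ}
where k_λ is the size of the *largest* Jordan block for λ (equivalently, the smallest k with (A − λI)^k v = 0 for every generalised eigenvector v of λ).

  λ = 0: largest Jordan block has size 2, contributing (x − 0)^2

So m_A(x) = x^2 = x^2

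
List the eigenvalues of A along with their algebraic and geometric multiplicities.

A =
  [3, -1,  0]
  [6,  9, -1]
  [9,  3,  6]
λ = 6: alg = 3, geom = 1

Step 1 — factor the characteristic polynomial to read off the algebraic multiplicities:
  χ_A(x) = (x - 6)^3

Step 2 — compute geometric multiplicities via the rank-nullity identity g(λ) = n − rank(A − λI):
  rank(A − (6)·I) = 2, so dim ker(A − (6)·I) = n − 2 = 1

Summary:
  λ = 6: algebraic multiplicity = 3, geometric multiplicity = 1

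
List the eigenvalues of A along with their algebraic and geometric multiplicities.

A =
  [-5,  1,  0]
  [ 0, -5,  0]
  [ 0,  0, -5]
λ = -5: alg = 3, geom = 2

Step 1 — factor the characteristic polynomial to read off the algebraic multiplicities:
  χ_A(x) = (x + 5)^3

Step 2 — compute geometric multiplicities via the rank-nullity identity g(λ) = n − rank(A − λI):
  rank(A − (-5)·I) = 1, so dim ker(A − (-5)·I) = n − 1 = 2

Summary:
  λ = -5: algebraic multiplicity = 3, geometric multiplicity = 2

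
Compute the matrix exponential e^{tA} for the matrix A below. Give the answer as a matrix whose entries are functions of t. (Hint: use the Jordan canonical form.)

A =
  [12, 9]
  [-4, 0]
e^{tA} =
  [6*t*exp(6*t) + exp(6*t), 9*t*exp(6*t)]
  [-4*t*exp(6*t), -6*t*exp(6*t) + exp(6*t)]

Strategy: write A = P · J · P⁻¹ where J is a Jordan canonical form, so e^{tA} = P · e^{tJ} · P⁻¹, and e^{tJ} can be computed block-by-block.

A has Jordan form
J =
  [6, 1]
  [0, 6]
(up to reordering of blocks).

Per-block formulas:
  For a 2×2 Jordan block J_2(6): exp(t · J_2(6)) = e^(6t)·(I + t·N), where N is the 2×2 nilpotent shift.

After assembling e^{tJ} and conjugating by P, we get:

e^{tA} =
  [6*t*exp(6*t) + exp(6*t), 9*t*exp(6*t)]
  [-4*t*exp(6*t), -6*t*exp(6*t) + exp(6*t)]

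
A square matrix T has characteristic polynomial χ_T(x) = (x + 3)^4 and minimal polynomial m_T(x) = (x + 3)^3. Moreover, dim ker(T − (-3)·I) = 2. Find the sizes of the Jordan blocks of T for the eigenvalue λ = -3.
Block sizes for λ = -3: [3, 1]

Step 1 — from the characteristic polynomial, algebraic multiplicity of λ = -3 is 4. From dim ker(T − (-3)·I) = 2, there are exactly 2 Jordan blocks for λ = -3.
Step 2 — from the minimal polynomial, the factor (x + 3)^3 tells us the largest block for λ = -3 has size 3.
Step 3 — with total size 4, 2 blocks, and largest block 3, the block sizes (in nonincreasing order) are [3, 1].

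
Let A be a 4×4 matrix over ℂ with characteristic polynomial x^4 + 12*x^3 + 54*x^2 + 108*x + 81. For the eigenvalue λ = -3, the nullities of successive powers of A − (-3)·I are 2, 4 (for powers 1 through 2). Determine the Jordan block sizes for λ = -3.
Block sizes for λ = -3: [2, 2]

From the dimensions of kernels of powers, the number of Jordan blocks of size at least j is d_j − d_{j−1} where d_j = dim ker(N^j) (with d_0 = 0). Computing the differences gives [2, 2].
The number of blocks of size exactly k is (#blocks of size ≥ k) − (#blocks of size ≥ k + 1), so the partition is: 2 block(s) of size 2.
In nonincreasing order the block sizes are [2, 2].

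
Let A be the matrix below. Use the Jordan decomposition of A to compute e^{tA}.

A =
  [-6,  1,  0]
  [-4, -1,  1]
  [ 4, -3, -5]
e^{tA} =
  [-2*t*exp(-4*t) + exp(-4*t), t^2*exp(-4*t)/2 + t*exp(-4*t), t^2*exp(-4*t)/2]
  [-4*t*exp(-4*t), t^2*exp(-4*t) + 3*t*exp(-4*t) + exp(-4*t), t^2*exp(-4*t) + t*exp(-4*t)]
  [4*t*exp(-4*t), -t^2*exp(-4*t) - 3*t*exp(-4*t), -t^2*exp(-4*t) - t*exp(-4*t) + exp(-4*t)]

Strategy: write A = P · J · P⁻¹ where J is a Jordan canonical form, so e^{tA} = P · e^{tJ} · P⁻¹, and e^{tJ} can be computed block-by-block.

A has Jordan form
J =
  [-4,  1,  0]
  [ 0, -4,  1]
  [ 0,  0, -4]
(up to reordering of blocks).

Per-block formulas:
  For a 3×3 Jordan block J_3(-4): exp(t · J_3(-4)) = e^(-4t)·(I + t·N + (t^2/2)·N^2), where N is the 3×3 nilpotent shift.

After assembling e^{tJ} and conjugating by P, we get:

e^{tA} =
  [-2*t*exp(-4*t) + exp(-4*t), t^2*exp(-4*t)/2 + t*exp(-4*t), t^2*exp(-4*t)/2]
  [-4*t*exp(-4*t), t^2*exp(-4*t) + 3*t*exp(-4*t) + exp(-4*t), t^2*exp(-4*t) + t*exp(-4*t)]
  [4*t*exp(-4*t), -t^2*exp(-4*t) - 3*t*exp(-4*t), -t^2*exp(-4*t) - t*exp(-4*t) + exp(-4*t)]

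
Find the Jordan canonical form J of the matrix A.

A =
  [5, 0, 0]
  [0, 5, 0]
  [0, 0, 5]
J_1(5) ⊕ J_1(5) ⊕ J_1(5)

The characteristic polynomial is
  det(x·I − A) = x^3 - 15*x^2 + 75*x - 125 = (x - 5)^3

Eigenvalues and multiplicities (the geometric multiplicity of λ is n − rank(A − λI), which equals the number of Jordan blocks for λ):
  λ = 5: algebraic multiplicity = 3, geometric multiplicity = 3

Determining the block sizes for each eigenvalue:
  λ = 5: gm = am = 3, so every block has size 1 → block sizes [1, 1, 1]

Assembling the blocks gives a Jordan form
J =
  [5, 0, 0]
  [0, 5, 0]
  [0, 0, 5]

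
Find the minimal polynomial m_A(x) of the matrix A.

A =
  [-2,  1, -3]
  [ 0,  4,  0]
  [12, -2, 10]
x^2 - 8*x + 16

The characteristic polynomial is χ_A(x) = (x - 4)^3, so the eigenvalues are known. The minimal polynomial is
  m_A(x) = Π_λ (x − λ)^{k_λ}
where k_λ is the size of the *largest* Jordan block for λ (equivalently, the smallest k with (A − λI)^k v = 0 for every generalised eigenvector v of λ).

  λ = 4: largest Jordan block has size 2, contributing (x − 4)^2

So m_A(x) = (x - 4)^2 = x^2 - 8*x + 16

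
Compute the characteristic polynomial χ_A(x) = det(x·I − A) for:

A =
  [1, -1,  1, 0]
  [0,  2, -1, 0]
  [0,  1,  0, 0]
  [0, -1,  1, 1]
x^4 - 4*x^3 + 6*x^2 - 4*x + 1

Expanding det(x·I − A) (e.g. by cofactor expansion or by noting that A is similar to its Jordan form J, which has the same characteristic polynomial as A) gives
  χ_A(x) = x^4 - 4*x^3 + 6*x^2 - 4*x + 1
which factors as (x - 1)^4. The eigenvalues (with algebraic multiplicities) are λ = 1 with multiplicity 4.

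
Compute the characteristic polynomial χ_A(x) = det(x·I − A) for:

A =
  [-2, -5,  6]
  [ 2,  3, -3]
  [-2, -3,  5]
x^3 - 6*x^2 + 12*x - 8

Expanding det(x·I − A) (e.g. by cofactor expansion or by noting that A is similar to its Jordan form J, which has the same characteristic polynomial as A) gives
  χ_A(x) = x^3 - 6*x^2 + 12*x - 8
which factors as (x - 2)^3. The eigenvalues (with algebraic multiplicities) are λ = 2 with multiplicity 3.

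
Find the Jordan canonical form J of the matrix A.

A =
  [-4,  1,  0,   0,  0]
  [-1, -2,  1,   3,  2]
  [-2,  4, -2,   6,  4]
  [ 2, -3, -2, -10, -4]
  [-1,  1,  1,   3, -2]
J_3(-4) ⊕ J_1(-4) ⊕ J_1(-4)

The characteristic polynomial is
  det(x·I − A) = x^5 + 20*x^4 + 160*x^3 + 640*x^2 + 1280*x + 1024 = (x + 4)^5

Eigenvalues and multiplicities (the geometric multiplicity of λ is n − rank(A − λI), which equals the number of Jordan blocks for λ):
  λ = -4: algebraic multiplicity = 5, geometric multiplicity = 3

Determining the block sizes for each eigenvalue:
  λ = -4: with am = 5 and gm = 3, the partition is not yet determined (e.g. several partitions of 5 into 3 parts exist). Let N = A − (-4)·I. Computing rank(N^1) = 2, rank(N^2) = 1, rank(N^3) = 0; the number of blocks of size ≥ j is rank(N^{j−1}) − rank(N^j), giving [3, 1, 1]. So we have 1 block(s) of size 3, 2 block(s) of size 1 → block sizes [3, 1, 1]

Assembling the blocks gives a Jordan form
J =
  [-4,  1,  0,  0,  0]
  [ 0, -4,  1,  0,  0]
  [ 0,  0, -4,  0,  0]
  [ 0,  0,  0, -4,  0]
  [ 0,  0,  0,  0, -4]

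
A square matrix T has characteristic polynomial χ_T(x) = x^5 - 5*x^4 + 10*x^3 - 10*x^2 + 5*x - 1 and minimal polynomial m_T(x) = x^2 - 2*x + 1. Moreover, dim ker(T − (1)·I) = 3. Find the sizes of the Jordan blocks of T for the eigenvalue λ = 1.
Block sizes for λ = 1: [2, 2, 1]

Step 1 — from the characteristic polynomial, algebraic multiplicity of λ = 1 is 5. From dim ker(T − (1)·I) = 3, there are exactly 3 Jordan blocks for λ = 1.
Step 2 — from the minimal polynomial, the factor (x − 1)^2 tells us the largest block for λ = 1 has size 2.
Step 3 — with total size 5, 3 blocks, and largest block 2, the block sizes (in nonincreasing order) are [2, 2, 1].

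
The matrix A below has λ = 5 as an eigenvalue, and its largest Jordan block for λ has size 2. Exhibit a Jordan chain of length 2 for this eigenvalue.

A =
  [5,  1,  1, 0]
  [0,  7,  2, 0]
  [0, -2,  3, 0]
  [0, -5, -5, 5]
A Jordan chain for λ = 5 of length 2:
v_1 = (1, 2, -2, -5)ᵀ
v_2 = (0, 1, 0, 0)ᵀ

Let N = A − (5)·I. We want v_2 with N^2 v_2 = 0 but N^1 v_2 ≠ 0; then v_{j-1} := N · v_j for j = 2, …, 2.

Pick v_2 = (0, 1, 0, 0)ᵀ.
Then v_1 = N · v_2 = (1, 2, -2, -5)ᵀ.

Sanity check: (A − (5)·I) v_1 = (0, 0, 0, 0)ᵀ = 0. ✓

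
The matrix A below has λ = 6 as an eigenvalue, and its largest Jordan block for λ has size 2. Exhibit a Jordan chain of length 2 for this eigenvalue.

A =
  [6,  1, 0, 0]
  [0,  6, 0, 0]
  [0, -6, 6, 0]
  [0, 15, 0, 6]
A Jordan chain for λ = 6 of length 2:
v_1 = (1, 0, -6, 15)ᵀ
v_2 = (0, 1, 0, 0)ᵀ

Let N = A − (6)·I. We want v_2 with N^2 v_2 = 0 but N^1 v_2 ≠ 0; then v_{j-1} := N · v_j for j = 2, …, 2.

Pick v_2 = (0, 1, 0, 0)ᵀ.
Then v_1 = N · v_2 = (1, 0, -6, 15)ᵀ.

Sanity check: (A − (6)·I) v_1 = (0, 0, 0, 0)ᵀ = 0. ✓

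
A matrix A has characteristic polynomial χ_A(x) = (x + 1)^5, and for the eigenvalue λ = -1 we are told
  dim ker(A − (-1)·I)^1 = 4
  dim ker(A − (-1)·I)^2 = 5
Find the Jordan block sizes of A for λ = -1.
Block sizes for λ = -1: [2, 1, 1, 1]

From the dimensions of kernels of powers, the number of Jordan blocks of size at least j is d_j − d_{j−1} where d_j = dim ker(N^j) (with d_0 = 0). Computing the differences gives [4, 1].
The number of blocks of size exactly k is (#blocks of size ≥ k) − (#blocks of size ≥ k + 1), so the partition is: 3 block(s) of size 1, 1 block(s) of size 2.
In nonincreasing order the block sizes are [2, 1, 1, 1].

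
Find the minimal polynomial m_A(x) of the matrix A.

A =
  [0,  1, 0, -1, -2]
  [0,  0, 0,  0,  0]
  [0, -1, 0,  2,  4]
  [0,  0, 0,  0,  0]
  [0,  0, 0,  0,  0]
x^2

The characteristic polynomial is χ_A(x) = x^5, so the eigenvalues are known. The minimal polynomial is
  m_A(x) = Π_λ (x − λ)^{k_λ}
where k_λ is the size of the *largest* Jordan block for λ (equivalently, the smallest k with (A − λI)^k v = 0 for every generalised eigenvector v of λ).

  λ = 0: largest Jordan block has size 2, contributing (x − 0)^2

So m_A(x) = x^2 = x^2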